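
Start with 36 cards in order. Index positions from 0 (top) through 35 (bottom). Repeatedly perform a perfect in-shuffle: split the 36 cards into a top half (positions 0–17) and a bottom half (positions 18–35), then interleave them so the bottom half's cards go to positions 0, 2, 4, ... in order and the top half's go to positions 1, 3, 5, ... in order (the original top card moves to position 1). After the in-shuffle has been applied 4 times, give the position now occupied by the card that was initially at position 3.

Track the card's position through each in-shuffle:
3 → 7 → 15 → 31 → 26

26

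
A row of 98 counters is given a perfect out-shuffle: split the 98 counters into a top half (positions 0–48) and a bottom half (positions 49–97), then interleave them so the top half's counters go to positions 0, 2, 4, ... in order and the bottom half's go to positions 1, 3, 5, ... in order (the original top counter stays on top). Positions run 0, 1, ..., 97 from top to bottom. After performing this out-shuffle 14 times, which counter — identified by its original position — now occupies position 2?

86

Work backwards from position 2, undoing one out-shuffle at a time:
2 ← 1 ← 49 ← 73 ← 85 ← ... ← 86 (14 steps).
So the counter now at position 2 started at position 86.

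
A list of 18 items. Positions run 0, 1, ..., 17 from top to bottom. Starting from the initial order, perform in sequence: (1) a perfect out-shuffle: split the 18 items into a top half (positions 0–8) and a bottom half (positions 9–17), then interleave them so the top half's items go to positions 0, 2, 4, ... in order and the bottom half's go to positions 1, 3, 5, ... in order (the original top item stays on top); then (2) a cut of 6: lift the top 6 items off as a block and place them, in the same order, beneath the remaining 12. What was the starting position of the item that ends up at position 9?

16

Undo the operations in reverse order, starting from position 9:
  undo op 2 (cut 6): 9 ← 15
  undo op 1 (out-shuffle, from bottom half): 15 ← 16
So the item at position 9 came from original position 16.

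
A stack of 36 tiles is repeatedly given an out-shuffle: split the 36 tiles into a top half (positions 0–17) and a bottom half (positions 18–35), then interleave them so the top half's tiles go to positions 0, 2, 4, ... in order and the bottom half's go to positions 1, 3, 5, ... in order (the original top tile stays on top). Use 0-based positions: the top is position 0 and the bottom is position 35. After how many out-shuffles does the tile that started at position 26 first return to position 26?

Follow position 26 under repeated out-shuffles:
26 → 17 → 34 → 33 → 31 → 27 → 19 → 3 → 6 → 12 → 24 → 13 → 26
It first returns after 12 out-shuffles.

12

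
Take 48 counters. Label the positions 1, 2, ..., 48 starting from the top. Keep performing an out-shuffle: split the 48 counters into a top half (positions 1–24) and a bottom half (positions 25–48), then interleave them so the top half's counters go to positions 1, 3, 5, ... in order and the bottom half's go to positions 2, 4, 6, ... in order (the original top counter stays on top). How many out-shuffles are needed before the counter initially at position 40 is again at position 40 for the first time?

Follow position 40 under repeated out-shuffles:
40 → 32 → 16 → 31 → 14 → 27 → 6 → 11 → ... → 40 (length 23)
It first returns after 23 out-shuffles.

23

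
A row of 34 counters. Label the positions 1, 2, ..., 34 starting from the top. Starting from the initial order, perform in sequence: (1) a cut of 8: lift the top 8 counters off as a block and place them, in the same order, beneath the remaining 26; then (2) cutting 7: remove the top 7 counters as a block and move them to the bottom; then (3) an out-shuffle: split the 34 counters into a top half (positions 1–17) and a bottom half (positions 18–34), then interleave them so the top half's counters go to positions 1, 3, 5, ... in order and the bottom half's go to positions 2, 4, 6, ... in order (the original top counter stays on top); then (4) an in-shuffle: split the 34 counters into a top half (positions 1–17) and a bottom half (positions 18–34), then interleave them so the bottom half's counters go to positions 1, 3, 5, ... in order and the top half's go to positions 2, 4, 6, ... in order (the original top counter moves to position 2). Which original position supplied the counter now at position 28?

5

Undo the operations in reverse order, starting from position 28:
  undo op 4 (in-shuffle, from top half): 28 ← 14
  undo op 3 (out-shuffle, from bottom half): 14 ← 24
  undo op 2 (cut 7): 24 ← 31
  undo op 1 (cut 8): 31 ← 5
So the counter at position 28 came from original position 5.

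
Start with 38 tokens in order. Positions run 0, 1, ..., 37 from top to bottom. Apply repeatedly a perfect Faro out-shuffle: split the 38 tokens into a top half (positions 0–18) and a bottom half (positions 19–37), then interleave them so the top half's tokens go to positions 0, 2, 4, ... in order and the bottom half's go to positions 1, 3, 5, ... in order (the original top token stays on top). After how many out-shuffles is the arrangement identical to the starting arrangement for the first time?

The out-shuffle permutes the 38 positions with cycle lengths [1, 1, 36].
Every token is home exactly when every cycle has completed a whole number of laps, i.e. after lcm(1, 36) = 36 out-shuffles.

36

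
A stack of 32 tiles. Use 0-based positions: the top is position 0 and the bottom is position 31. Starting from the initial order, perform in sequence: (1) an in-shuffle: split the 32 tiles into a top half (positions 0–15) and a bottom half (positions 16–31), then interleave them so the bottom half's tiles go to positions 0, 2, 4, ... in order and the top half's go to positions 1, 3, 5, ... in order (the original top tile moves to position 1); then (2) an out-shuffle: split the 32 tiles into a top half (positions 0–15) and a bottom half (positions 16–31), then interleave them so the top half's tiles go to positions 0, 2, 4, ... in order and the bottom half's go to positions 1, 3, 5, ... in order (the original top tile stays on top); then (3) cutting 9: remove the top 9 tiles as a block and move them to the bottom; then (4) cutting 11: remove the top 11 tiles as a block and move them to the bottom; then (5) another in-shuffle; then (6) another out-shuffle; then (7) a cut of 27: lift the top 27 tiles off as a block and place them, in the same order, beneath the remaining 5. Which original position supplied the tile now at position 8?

23

Undo the operations in reverse order, starting from position 8:
  undo op 7 (cut 27): 8 ← 3
  undo op 6 (out-shuffle, from bottom half): 3 ← 17
  undo op 5 (in-shuffle, from top half): 17 ← 8
  undo op 4 (cut 11): 8 ← 19
  undo op 3 (cut 9): 19 ← 28
  undo op 2 (out-shuffle, from top half): 28 ← 14
  undo op 1 (in-shuffle, from bottom half): 14 ← 23
So the tile at position 8 came from original position 23.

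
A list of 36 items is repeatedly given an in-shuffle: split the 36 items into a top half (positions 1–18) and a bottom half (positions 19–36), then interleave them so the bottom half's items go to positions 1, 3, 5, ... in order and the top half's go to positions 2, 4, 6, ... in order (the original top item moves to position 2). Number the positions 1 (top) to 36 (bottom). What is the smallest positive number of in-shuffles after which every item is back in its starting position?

36

The in-shuffle permutes the 36 positions with cycle lengths [36].
Every item is home exactly when every cycle has completed a whole number of laps, i.e. after lcm(36) = 36 in-shuffles.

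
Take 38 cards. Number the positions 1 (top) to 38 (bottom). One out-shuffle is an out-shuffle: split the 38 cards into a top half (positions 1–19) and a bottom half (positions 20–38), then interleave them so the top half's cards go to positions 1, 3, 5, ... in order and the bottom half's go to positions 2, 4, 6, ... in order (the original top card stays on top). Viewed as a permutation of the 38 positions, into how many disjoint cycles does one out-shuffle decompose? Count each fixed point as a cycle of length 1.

Trace each unvisited position around until it returns:
(1) (2 3 5 9 17 33 ... len 36) (38)
3 cycles in total.

3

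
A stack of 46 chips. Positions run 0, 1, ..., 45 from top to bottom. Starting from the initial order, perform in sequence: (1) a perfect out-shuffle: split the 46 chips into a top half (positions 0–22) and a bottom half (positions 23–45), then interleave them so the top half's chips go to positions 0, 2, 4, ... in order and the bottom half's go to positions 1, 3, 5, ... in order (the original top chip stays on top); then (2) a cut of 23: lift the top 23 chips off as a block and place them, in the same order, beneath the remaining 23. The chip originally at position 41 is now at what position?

14

Track the chip from position 41 forward through each operation:
  after op 1 (out-shuffle): 41 → 37
  after op 2 (cut 23): 37 → 14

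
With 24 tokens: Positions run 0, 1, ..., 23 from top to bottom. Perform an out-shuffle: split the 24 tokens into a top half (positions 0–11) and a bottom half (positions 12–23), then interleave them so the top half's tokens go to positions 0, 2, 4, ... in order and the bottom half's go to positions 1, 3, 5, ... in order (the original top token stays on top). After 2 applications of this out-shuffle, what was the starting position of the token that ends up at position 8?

Work backwards from position 8, undoing one out-shuffle at a time:
8 ← 4 ← 2
So the token now at position 8 started at position 2.

2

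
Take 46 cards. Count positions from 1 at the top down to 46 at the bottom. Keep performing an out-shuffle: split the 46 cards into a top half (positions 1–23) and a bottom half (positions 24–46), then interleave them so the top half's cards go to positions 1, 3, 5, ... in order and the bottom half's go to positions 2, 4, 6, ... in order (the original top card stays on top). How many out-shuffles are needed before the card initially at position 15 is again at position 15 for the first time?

12

Follow position 15 under repeated out-shuffles:
15 → 29 → 12 → 23 → 45 → 44 → 42 → 38 → 30 → 14 → 27 → 8 → 15
It first returns after 12 out-shuffles.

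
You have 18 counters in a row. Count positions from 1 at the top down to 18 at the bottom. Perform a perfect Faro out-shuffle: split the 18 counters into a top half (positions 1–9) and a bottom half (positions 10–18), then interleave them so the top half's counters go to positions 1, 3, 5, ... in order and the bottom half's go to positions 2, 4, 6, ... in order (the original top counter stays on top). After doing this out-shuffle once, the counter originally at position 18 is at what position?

Position 18 is a fixed point of every out-shuffle, so the counter never moves.

18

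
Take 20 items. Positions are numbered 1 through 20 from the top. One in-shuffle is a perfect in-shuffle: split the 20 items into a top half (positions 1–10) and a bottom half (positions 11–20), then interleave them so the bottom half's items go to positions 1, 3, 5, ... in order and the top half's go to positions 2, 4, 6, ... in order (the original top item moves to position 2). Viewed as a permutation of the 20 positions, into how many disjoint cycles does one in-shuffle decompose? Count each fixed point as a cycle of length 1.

Trace each unvisited position around until it returns:
(1 2 4 8 16 11) (3 6 12) (5 10 20 19 17 13) (7 14) (9 18 15)
5 cycles in total.

5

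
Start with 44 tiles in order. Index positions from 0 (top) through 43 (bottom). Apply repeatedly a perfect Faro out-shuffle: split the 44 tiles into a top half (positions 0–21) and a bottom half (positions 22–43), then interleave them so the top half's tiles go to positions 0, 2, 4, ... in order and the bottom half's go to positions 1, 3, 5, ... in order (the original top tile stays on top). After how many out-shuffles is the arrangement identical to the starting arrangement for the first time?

14

The out-shuffle permutes the 44 positions with cycle lengths [1, 1, 14, 14, 14].
Every tile is home exactly when every cycle has completed a whole number of laps, i.e. after lcm(1, 14) = 14 out-shuffles.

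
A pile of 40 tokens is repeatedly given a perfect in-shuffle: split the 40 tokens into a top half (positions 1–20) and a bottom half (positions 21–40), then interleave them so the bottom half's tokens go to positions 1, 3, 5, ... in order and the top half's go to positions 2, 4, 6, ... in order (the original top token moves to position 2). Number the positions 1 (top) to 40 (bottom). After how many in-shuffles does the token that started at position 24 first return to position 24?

20

Follow position 24 under repeated in-shuffles:
24 → 7 → 14 → 28 → 15 → 30 → 19 → 38 → 35 → 29 → 17 → 34 → 27 → 13 → 26 → 11 → 22 → 3 → 6 → 12 → 24
It first returns after 20 in-shuffles.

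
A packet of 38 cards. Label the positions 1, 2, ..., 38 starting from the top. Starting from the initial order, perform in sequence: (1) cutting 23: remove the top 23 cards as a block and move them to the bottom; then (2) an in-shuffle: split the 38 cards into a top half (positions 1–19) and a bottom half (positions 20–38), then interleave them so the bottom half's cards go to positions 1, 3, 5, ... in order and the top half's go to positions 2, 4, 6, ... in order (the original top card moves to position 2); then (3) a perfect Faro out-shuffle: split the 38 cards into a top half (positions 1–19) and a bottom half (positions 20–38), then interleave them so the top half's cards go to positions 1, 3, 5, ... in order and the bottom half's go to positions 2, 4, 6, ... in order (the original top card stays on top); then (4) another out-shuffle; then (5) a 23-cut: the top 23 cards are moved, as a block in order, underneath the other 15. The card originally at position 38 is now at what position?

21

Track the card from position 38 forward through each operation:
  after op 1 (cut 23): 38 → 15
  after op 2 (in-shuffle): 15 → 30
  after op 3 (out-shuffle): 30 → 22
  after op 4 (out-shuffle): 22 → 6
  after op 5 (cut 23): 6 → 21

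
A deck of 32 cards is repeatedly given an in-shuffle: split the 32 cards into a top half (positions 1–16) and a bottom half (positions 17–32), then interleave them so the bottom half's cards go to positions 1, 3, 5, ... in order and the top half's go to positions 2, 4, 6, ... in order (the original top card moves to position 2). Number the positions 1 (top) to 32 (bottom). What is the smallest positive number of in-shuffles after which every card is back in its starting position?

The in-shuffle permutes the 32 positions with cycle lengths [2, 10, 10, 10].
Every card is home exactly when every cycle has completed a whole number of laps, i.e. after lcm(2, 10) = 10 in-shuffles.

10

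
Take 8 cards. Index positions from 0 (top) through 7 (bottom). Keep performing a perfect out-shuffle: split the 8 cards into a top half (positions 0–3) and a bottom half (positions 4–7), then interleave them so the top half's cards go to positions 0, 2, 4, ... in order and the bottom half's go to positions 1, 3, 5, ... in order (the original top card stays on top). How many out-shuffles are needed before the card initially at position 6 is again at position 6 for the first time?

3

Follow position 6 under repeated out-shuffles:
6 → 5 → 3 → 6
It first returns after 3 out-shuffles.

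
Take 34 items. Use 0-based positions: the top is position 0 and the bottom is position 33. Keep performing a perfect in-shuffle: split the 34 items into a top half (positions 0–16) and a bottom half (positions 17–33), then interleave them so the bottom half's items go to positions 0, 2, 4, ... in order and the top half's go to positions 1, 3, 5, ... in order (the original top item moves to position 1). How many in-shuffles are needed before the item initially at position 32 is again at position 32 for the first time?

Follow position 32 under repeated in-shuffles:
32 → 30 → 26 → 18 → 2 → 5 → 11 → 23 → 12 → 25 → 16 → 33 → 32
It first returns after 12 in-shuffles.

12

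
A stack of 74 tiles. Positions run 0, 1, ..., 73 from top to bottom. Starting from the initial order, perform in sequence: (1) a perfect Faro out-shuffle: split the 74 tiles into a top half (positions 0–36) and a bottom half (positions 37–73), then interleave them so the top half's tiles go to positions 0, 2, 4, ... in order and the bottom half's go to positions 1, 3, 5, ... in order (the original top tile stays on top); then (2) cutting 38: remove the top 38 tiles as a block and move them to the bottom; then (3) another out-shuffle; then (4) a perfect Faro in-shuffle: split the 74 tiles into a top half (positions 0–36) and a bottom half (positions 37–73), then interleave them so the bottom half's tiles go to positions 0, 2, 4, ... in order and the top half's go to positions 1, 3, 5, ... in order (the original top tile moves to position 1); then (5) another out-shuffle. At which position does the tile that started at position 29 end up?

12

Track the tile from position 29 forward through each operation:
  after op 1 (out-shuffle): 29 → 58
  after op 2 (cut 38): 58 → 20
  after op 3 (out-shuffle): 20 → 40
  after op 4 (in-shuffle): 40 → 6
  after op 5 (out-shuffle): 6 → 12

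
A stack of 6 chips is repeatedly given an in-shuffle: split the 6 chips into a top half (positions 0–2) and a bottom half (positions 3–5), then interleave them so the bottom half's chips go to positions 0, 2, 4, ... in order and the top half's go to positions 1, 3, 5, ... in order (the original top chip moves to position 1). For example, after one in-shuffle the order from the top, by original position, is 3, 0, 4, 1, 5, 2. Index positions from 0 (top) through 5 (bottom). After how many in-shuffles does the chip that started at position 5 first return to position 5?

3

Follow position 5 under repeated in-shuffles:
5 → 4 → 2 → 5
It first returns after 3 in-shuffles.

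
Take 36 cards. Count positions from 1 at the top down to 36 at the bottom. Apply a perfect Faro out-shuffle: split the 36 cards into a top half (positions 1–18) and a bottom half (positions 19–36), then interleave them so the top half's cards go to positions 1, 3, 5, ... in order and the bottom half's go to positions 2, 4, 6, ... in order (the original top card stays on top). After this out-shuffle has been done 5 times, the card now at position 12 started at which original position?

Work backwards from position 12, undoing one out-shuffle at a time:
12 ← 24 ← 30 ← 33 ← 17 ← 9
So the card now at position 12 started at position 9.

9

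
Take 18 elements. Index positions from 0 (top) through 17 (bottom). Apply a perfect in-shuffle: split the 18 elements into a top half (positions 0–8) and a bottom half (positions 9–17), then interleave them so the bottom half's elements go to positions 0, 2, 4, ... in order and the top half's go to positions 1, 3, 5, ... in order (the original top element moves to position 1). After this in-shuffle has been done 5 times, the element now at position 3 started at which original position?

11

Work backwards from position 3, undoing one in-shuffle at a time:
3 ← 1 ← 0 ← 9 ← 4 ← 11
So the element now at position 3 started at position 11.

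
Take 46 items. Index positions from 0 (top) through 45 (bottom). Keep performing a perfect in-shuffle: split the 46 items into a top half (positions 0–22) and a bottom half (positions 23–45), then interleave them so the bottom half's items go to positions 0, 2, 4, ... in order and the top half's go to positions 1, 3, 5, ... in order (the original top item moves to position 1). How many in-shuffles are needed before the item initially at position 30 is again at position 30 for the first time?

Follow position 30 under repeated in-shuffles:
30 → 14 → 29 → 12 → 25 → 4 → 9 → 19 → ... → 30 (length 23)
It first returns after 23 in-shuffles.

23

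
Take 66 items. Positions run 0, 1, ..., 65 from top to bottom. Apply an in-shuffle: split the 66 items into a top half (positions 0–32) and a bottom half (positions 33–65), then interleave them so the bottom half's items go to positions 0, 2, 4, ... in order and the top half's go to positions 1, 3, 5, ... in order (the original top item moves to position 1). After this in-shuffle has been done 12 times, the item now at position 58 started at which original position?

Work backwards from position 58, undoing one in-shuffle at a time:
58 ← 62 ← 64 ← 65 ← 32 ← 49 ← 24 ← 45 ← 22 ← 44 ← 55 ← 27 ← 13
So the item now at position 58 started at position 13.

13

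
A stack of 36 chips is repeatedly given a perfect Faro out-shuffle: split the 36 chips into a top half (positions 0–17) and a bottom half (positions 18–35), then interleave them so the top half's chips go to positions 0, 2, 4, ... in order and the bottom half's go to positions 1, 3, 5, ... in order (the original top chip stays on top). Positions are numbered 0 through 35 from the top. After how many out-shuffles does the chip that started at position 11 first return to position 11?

Follow position 11 under repeated out-shuffles:
11 → 22 → 9 → 18 → 1 → 2 → 4 → 8 → 16 → 32 → 29 → 23 → 11
It first returns after 12 out-shuffles.

12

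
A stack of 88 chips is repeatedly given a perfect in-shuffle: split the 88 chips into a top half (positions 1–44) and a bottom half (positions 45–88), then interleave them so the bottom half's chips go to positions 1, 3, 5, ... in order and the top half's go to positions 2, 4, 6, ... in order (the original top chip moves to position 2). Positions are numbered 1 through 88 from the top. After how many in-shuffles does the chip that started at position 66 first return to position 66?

11

Follow position 66 under repeated in-shuffles:
66 → 43 → 86 → 83 → 77 → 65 → 41 → 82 → 75 → 61 → 33 → 66
It first returns after 11 in-shuffles.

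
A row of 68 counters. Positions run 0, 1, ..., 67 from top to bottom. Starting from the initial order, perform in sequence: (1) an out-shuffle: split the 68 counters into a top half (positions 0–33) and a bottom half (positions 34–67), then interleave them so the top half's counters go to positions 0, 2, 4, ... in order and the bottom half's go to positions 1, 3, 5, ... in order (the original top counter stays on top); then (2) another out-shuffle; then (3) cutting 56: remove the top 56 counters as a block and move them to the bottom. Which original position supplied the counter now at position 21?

19

Undo the operations in reverse order, starting from position 21:
  undo op 3 (cut 56): 21 ← 9
  undo op 2 (out-shuffle, from bottom half): 9 ← 38
  undo op 1 (out-shuffle, from top half): 38 ← 19
So the counter at position 21 came from original position 19.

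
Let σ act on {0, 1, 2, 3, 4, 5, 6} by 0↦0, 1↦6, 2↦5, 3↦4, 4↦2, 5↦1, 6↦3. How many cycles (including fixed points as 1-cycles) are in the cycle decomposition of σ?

2

Cycle decomposition: (0) (1 6 3 4 2 5).
2 cycles.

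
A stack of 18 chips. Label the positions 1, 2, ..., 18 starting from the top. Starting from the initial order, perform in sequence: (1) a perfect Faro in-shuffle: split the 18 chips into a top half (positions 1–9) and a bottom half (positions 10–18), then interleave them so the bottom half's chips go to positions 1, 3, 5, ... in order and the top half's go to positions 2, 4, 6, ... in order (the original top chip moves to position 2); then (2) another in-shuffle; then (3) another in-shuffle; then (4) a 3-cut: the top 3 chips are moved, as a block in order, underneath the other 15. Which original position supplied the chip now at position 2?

Undo the operations in reverse order, starting from position 2:
  undo op 4 (cut 3): 2 ← 5
  undo op 3 (in-shuffle, from bottom half): 5 ← 12
  undo op 2 (in-shuffle, from top half): 12 ← 6
  undo op 1 (in-shuffle, from top half): 6 ← 3
So the chip at position 2 came from original position 3.

3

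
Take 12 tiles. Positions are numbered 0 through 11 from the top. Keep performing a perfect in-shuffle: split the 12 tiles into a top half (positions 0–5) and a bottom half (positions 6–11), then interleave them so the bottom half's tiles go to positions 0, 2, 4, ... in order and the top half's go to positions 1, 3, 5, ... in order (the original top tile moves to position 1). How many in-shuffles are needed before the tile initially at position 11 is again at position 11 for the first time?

12

Follow position 11 under repeated in-shuffles:
11 → 10 → 8 → 4 → 9 → 6 → 0 → 1 → 3 → 7 → 2 → 5 → 11
It first returns after 12 in-shuffles.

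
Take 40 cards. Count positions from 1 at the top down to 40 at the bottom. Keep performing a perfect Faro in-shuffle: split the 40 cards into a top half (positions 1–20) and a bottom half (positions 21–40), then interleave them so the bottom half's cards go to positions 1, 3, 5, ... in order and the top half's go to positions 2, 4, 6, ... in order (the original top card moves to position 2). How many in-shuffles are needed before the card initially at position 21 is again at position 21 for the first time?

Follow position 21 under repeated in-shuffles:
21 → 1 → 2 → 4 → 8 → 16 → 32 → 23 → 5 → 10 → 20 → 40 → 39 → 37 → 33 → 25 → 9 → 18 → 36 → 31 → 21
It first returns after 20 in-shuffles.

20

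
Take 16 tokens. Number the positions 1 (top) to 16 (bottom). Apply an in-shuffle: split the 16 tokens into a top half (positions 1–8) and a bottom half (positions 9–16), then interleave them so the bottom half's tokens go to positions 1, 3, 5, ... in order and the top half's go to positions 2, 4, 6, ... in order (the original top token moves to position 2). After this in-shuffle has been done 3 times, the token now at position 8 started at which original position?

1

Work backwards from position 8, undoing one in-shuffle at a time:
8 ← 4 ← 2 ← 1
So the token now at position 8 started at position 1.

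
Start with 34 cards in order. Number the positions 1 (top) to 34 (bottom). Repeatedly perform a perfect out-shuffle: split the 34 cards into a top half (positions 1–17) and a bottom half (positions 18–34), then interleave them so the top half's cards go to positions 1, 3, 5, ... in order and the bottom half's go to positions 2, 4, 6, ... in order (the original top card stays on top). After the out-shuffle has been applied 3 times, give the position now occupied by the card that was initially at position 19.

Track the card's position through each out-shuffle:
19 → 4 → 7 → 13

13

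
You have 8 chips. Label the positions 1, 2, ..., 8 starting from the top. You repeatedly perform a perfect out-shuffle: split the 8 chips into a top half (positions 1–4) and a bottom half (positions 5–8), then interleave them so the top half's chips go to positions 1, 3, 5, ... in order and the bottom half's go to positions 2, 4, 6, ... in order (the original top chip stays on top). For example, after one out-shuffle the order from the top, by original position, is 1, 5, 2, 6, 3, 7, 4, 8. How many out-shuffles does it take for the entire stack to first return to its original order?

3

The out-shuffle permutes the 8 positions with cycle lengths [1, 1, 3, 3].
Every chip is home exactly when every cycle has completed a whole number of laps, i.e. after lcm(1, 3) = 3 out-shuffles.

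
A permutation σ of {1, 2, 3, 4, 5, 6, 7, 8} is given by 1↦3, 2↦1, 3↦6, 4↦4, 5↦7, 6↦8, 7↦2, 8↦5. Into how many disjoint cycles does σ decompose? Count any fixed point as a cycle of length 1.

2

Cycle decomposition: (1 3 6 8 5 7 2) (4).
2 cycles.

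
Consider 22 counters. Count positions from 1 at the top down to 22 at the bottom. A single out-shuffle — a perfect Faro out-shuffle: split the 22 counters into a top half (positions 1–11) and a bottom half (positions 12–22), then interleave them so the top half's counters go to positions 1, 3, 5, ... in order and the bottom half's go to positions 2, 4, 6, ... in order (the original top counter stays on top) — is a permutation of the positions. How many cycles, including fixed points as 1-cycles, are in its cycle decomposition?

Trace each unvisited position around until it returns:
(1) (2 3 5 9 17 12) (4 7 13) (6 11 21 20 18 14) (8 15) (10 19 16) (22)
7 cycles in total.

7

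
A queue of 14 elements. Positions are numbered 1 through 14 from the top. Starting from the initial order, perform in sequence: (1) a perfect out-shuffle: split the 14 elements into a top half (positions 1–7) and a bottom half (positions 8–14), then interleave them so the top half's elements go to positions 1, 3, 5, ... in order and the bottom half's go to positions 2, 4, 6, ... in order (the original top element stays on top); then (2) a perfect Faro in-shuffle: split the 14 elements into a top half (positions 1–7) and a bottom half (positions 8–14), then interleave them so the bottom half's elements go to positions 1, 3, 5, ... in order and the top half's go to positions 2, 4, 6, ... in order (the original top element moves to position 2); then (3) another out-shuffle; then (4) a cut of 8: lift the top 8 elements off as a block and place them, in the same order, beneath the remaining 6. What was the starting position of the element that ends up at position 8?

9

Undo the operations in reverse order, starting from position 8:
  undo op 4 (cut 8): 8 ← 2
  undo op 3 (out-shuffle, from bottom half): 2 ← 8
  undo op 2 (in-shuffle, from top half): 8 ← 4
  undo op 1 (out-shuffle, from bottom half): 4 ← 9
So the element at position 8 came from original position 9.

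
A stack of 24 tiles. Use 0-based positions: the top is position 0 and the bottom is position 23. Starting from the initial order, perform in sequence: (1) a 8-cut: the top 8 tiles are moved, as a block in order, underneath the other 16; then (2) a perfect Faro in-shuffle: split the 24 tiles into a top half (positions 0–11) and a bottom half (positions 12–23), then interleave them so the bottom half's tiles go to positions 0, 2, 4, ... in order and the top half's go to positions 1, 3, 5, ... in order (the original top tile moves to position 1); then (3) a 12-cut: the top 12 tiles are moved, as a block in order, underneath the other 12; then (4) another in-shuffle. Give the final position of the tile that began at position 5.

13

Track the tile from position 5 forward through each operation:
  after op 1 (cut 8): 5 → 21
  after op 2 (in-shuffle): 21 → 18
  after op 3 (cut 12): 18 → 6
  after op 4 (in-shuffle): 6 → 13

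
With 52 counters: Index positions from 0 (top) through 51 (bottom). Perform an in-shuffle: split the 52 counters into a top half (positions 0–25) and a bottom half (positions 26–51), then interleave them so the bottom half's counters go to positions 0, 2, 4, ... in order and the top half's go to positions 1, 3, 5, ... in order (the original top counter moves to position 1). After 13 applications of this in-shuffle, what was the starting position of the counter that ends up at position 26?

Work backwards from position 26, undoing one in-shuffle at a time:
26 ← 39 ← 19 ← 9 ← 4 ← ... ← 37 (13 steps).
So the counter now at position 26 started at position 37.

37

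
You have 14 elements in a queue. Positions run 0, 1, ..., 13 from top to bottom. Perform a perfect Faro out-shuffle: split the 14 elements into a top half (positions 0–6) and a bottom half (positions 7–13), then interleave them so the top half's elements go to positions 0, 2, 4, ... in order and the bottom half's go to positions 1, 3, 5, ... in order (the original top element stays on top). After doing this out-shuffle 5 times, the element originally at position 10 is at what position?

8

Track the element's position through each out-shuffle:
10 → 7 → 1 → 2 → 4 → 8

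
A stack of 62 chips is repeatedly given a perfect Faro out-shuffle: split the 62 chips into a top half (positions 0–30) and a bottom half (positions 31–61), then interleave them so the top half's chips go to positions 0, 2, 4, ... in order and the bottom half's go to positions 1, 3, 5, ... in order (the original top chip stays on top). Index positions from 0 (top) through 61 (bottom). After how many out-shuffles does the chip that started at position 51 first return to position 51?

Follow position 51 under repeated out-shuffles:
51 → 41 → 21 → 42 → 23 → 46 → 31 → 1 → ... → 51 (length 60)
It first returns after 60 out-shuffles.

60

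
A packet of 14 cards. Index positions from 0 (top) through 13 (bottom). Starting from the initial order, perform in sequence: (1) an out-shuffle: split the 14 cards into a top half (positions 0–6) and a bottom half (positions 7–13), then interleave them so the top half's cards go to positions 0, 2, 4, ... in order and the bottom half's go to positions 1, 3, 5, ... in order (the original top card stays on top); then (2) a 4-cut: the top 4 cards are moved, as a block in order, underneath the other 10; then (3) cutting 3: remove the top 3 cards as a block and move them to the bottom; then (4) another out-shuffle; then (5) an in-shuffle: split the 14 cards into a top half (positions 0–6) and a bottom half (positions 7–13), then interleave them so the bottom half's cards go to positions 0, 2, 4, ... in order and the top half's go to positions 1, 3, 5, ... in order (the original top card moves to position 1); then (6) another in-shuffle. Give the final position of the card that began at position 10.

3

Track the card from position 10 forward through each operation:
  after op 1 (out-shuffle): 10 → 7
  after op 2 (cut 4): 7 → 3
  after op 3 (cut 3): 3 → 0
  after op 4 (out-shuffle): 0 → 0
  after op 5 (in-shuffle): 0 → 1
  after op 6 (in-shuffle): 1 → 3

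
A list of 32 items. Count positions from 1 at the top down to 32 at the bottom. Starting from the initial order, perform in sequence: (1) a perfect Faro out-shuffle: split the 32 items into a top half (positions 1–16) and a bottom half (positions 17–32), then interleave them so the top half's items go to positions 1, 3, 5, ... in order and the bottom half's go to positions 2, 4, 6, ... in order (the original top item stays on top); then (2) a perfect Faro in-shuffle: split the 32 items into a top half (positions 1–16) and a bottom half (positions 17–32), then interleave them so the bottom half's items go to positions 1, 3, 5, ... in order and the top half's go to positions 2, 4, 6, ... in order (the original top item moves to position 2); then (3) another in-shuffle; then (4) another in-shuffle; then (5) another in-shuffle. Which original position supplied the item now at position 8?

9

Undo the operations in reverse order, starting from position 8:
  undo op 5 (in-shuffle, from top half): 8 ← 4
  undo op 4 (in-shuffle, from top half): 4 ← 2
  undo op 3 (in-shuffle, from top half): 2 ← 1
  undo op 2 (in-shuffle, from bottom half): 1 ← 17
  undo op 1 (out-shuffle, from top half): 17 ← 9
So the item at position 8 came from original position 9.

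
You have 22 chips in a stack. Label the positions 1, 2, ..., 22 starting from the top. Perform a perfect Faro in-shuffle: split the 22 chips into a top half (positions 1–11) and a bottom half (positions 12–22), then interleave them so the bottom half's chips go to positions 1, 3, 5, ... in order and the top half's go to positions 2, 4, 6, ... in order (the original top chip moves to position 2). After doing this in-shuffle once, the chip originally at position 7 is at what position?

14

Track the chip's position through each in-shuffle:
7 → 14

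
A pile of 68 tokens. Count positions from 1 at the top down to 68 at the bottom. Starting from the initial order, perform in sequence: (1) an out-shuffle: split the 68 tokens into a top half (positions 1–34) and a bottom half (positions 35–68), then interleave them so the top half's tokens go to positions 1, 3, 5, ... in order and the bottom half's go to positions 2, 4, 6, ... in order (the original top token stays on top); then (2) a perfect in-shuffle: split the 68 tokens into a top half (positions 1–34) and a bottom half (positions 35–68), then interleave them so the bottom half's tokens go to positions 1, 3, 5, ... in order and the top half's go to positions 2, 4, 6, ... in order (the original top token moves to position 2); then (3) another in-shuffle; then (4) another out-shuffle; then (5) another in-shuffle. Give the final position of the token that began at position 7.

3

Track the token from position 7 forward through each operation:
  after op 1 (out-shuffle): 7 → 13
  after op 2 (in-shuffle): 13 → 26
  after op 3 (in-shuffle): 26 → 52
  after op 4 (out-shuffle): 52 → 36
  after op 5 (in-shuffle): 36 → 3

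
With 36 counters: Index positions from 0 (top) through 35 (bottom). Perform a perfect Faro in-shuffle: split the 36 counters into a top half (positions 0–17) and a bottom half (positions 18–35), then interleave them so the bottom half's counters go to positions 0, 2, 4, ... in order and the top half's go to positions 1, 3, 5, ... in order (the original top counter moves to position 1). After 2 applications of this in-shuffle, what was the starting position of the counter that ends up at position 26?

15

Work backwards from position 26, undoing one in-shuffle at a time:
26 ← 31 ← 15
So the counter now at position 26 started at position 15.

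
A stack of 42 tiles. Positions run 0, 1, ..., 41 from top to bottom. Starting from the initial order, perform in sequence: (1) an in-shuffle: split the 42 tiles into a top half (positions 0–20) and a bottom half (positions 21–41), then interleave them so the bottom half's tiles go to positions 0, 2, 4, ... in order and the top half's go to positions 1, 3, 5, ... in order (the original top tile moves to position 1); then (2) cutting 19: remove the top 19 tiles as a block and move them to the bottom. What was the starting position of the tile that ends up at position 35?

Undo the operations in reverse order, starting from position 35:
  undo op 2 (cut 19): 35 ← 12
  undo op 1 (in-shuffle, from bottom half): 12 ← 27
So the tile at position 35 came from original position 27.

27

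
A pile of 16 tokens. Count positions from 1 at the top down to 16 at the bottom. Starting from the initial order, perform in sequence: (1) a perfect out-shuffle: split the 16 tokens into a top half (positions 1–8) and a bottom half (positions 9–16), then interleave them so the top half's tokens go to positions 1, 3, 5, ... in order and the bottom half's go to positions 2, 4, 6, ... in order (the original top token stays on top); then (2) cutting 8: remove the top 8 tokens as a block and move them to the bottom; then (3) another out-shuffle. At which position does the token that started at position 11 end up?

Track the token from position 11 forward through each operation:
  after op 1 (out-shuffle): 11 → 6
  after op 2 (cut 8): 6 → 14
  after op 3 (out-shuffle): 14 → 12

12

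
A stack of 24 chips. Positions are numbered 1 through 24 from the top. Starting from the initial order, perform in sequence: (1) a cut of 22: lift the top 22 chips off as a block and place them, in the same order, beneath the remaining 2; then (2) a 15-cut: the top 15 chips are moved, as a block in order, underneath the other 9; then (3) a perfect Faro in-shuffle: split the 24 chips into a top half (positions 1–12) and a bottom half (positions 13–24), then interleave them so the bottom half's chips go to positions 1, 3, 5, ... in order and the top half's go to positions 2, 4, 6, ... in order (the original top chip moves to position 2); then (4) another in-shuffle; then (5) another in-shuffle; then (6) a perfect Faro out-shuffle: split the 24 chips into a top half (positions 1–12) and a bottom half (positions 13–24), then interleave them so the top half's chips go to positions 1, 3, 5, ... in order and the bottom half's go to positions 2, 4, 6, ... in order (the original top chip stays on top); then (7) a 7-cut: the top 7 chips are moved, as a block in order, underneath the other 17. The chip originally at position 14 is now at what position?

8

Track the chip from position 14 forward through each operation:
  after op 1 (cut 22): 14 → 16
  after op 2 (cut 15): 16 → 1
  after op 3 (in-shuffle): 1 → 2
  after op 4 (in-shuffle): 2 → 4
  after op 5 (in-shuffle): 4 → 8
  after op 6 (out-shuffle): 8 → 15
  after op 7 (cut 7): 15 → 8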